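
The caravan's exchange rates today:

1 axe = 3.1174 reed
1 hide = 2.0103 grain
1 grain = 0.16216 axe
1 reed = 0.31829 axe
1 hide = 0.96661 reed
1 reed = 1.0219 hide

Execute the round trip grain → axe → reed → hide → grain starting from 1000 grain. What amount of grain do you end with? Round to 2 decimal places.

1038.50

1000 grain × 0.16216 = 162.16 axe
162.16 axe × 3.1174 = 505.517584 reed
505.517584 reed × 1.0219 = 516.5884190896 hide
516.5884190896 hide × 2.0103 = 1038.49769889582288 grain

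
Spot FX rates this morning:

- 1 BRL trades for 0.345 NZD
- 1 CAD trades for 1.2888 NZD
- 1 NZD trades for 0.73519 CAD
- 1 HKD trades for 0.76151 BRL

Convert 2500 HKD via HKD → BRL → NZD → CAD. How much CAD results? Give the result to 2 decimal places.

2500 HKD × 0.76151 = 1903.775 BRL
1903.775 BRL × 0.345 = 656.802375 NZD
656.802375 NZD × 0.73519 = 482.87453807625 CAD

482.87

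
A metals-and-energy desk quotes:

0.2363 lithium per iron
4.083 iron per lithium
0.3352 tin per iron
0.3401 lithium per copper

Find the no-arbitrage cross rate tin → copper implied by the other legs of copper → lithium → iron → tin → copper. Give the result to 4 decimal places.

Known legs of the cycle: 0.3401 × 4.083 × 0.3352 = 0.46546820616
For no arbitrage the full-cycle product must be 1, so the missing rate is 1 / 0.46546820616 ≈ 2.148374.

2.1484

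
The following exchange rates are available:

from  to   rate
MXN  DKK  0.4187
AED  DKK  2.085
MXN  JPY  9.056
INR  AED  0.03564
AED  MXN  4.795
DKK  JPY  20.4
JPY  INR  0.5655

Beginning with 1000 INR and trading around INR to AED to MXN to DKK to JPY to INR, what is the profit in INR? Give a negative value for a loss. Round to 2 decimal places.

-174.55

1000 INR × 0.03564 = 35.64 AED
35.64 AED × 4.795 = 170.8938 MXN
170.8938 MXN × 0.4187 = 71.55323406 DKK
71.55323406 DKK × 20.4 = 1459.685974824 JPY
1459.685974824 JPY × 0.5655 = 825.452418762972 INR
Net change: 825.452418762972 − 1000 = -174.547581237028 INR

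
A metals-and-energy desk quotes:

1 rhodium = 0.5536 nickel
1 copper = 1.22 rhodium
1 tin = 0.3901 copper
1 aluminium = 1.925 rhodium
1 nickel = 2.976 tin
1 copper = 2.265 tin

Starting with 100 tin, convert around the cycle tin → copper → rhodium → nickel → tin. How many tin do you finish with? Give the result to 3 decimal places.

100 tin × 0.3901 = 39.01 copper
39.01 copper × 1.22 = 47.5922 rhodium
47.5922 rhodium × 0.5536 = 26.34704192 nickel
26.34704192 nickel × 2.976 = 78.40879675392 tin

78.409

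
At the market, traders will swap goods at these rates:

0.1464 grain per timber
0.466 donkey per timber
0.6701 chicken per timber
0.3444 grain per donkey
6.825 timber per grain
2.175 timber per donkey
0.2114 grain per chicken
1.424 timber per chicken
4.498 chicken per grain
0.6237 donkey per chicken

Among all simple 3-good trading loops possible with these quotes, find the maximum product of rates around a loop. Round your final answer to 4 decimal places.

donkey→grain→timber→donkey: 0.3444 × 6.825 × 0.466 = 1.09535
chicken→grain→timber→chicken: 0.2114 × 6.825 × 0.6701 = 0.96682
donkey→grain→chicken→donkey: 0.3444 × 4.498 × 0.6237 = 0.96618
chicken→timber→grain→chicken: 1.424 × 0.1464 × 4.498 = 0.93771
donkey→timber→chicken→donkey: 2.175 × 0.6701 × 0.6237 = 0.90902
Maximum is donkey→grain→timber→donkey at 1.0953; arbitrage exists.

1.0953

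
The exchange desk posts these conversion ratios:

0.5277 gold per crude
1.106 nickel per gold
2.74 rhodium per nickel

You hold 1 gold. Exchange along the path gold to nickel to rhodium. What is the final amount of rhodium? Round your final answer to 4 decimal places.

1 gold × 1.106 = 1.106 nickel
1.106 nickel × 2.74 = 3.03044 rhodium

3.0304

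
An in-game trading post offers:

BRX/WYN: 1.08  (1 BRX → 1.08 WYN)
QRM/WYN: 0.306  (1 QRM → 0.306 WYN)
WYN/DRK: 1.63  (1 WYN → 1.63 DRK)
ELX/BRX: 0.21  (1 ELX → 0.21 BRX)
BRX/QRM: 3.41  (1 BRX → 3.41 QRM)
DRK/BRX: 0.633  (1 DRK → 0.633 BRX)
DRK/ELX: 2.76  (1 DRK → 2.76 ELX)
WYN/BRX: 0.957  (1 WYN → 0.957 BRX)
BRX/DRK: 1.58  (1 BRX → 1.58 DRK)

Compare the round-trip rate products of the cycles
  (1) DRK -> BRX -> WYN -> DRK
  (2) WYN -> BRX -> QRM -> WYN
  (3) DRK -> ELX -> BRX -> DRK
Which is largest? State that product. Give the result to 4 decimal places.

1.1143

(1) 0.633 × 1.08 × 1.63 = 1.11433
(2) 0.957 × 3.41 × 0.306 = 0.99859
(3) 2.76 × 0.21 × 1.58 = 0.91577
Highest is cycle (1) at 1.1143 (>1, arbitrage).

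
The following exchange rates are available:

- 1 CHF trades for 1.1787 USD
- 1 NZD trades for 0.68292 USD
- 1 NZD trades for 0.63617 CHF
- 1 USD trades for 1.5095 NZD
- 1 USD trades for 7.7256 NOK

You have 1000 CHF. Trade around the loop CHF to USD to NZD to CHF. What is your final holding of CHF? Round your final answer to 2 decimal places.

1000 CHF × 1.1787 = 1178.7 USD
1178.7 USD × 1.5095 = 1779.24765 NZD
1779.24765 NZD × 0.63617 = 1131.9039775005 CHF

1131.90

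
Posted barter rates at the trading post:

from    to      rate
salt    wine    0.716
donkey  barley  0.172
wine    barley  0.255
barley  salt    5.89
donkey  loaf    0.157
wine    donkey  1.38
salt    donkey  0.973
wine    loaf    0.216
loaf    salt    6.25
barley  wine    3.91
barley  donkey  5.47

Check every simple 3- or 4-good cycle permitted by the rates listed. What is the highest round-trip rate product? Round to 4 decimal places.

salt→wine→barley→salt: 0.716 × 0.255 × 5.89 = 1.07540
salt→wine→donkey→barley→salt: 0.716 × 1.38 × 0.172 × 5.89 = 1.00100
salt→donkey→barley→salt: 0.973 × 0.172 × 5.89 = 0.98573
salt→wine→donkey→loaf→salt: 0.716 × 1.38 × 0.157 × 6.25 = 0.96955
salt→wine→loaf→salt: 0.716 × 0.216 × 6.25 = 0.96660
salt→donkey→loaf→salt: 0.973 × 0.157 × 6.25 = 0.95476
wine→donkey→barley→wine: 1.38 × 0.172 × 3.91 = 0.92808
Maximum is salt→wine→barley→salt at 1.0754; arbitrage exists.

1.0754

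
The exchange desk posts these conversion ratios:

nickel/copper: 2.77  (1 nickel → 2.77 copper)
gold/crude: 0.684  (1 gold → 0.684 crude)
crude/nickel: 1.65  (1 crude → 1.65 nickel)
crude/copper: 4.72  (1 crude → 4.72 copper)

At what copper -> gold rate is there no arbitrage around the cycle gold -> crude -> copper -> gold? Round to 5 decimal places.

Known legs of the cycle: 0.684 × 4.72 = 3.22848
For no arbitrage the full-cycle product must be 1, so the missing rate is 1 / 3.22848 ≈ 0.3097433.

0.30974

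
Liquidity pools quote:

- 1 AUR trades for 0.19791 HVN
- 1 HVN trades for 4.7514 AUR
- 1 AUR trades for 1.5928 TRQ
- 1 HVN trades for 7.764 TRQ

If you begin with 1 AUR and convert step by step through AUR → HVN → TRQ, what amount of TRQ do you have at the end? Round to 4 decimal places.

1.5366

1 AUR × 0.19791 = 0.19791 HVN
0.19791 HVN × 7.764 = 1.53657324 TRQ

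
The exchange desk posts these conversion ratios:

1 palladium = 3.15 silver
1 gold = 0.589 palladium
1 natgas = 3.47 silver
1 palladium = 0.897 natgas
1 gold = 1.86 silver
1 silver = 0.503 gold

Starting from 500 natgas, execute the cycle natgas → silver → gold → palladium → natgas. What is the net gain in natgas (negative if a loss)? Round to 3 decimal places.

-38.921

500 natgas × 3.47 = 1735 silver
1735 silver × 0.503 = 872.705 gold
872.705 gold × 0.589 = 514.023245 palladium
514.023245 palladium × 0.897 = 461.078850765 natgas
Net change: 461.078850765 − 500 = -38.921149235 natgas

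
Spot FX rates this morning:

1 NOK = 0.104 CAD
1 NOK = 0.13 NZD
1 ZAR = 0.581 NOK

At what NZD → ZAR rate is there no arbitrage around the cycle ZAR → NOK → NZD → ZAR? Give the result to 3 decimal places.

Known legs of the cycle: 0.581 × 0.13 = 0.07553
For no arbitrage the full-cycle product must be 1, so the missing rate is 1 / 0.07553 ≈ 13.23977.

13.240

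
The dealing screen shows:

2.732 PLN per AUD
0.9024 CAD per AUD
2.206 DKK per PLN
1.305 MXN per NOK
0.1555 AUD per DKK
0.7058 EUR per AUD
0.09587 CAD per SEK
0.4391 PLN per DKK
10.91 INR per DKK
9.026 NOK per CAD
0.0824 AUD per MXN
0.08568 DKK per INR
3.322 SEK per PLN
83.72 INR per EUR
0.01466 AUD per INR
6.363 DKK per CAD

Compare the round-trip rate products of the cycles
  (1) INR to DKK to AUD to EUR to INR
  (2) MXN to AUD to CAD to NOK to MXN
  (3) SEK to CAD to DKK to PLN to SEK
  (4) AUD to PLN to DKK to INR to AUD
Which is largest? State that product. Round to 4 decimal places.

0.9639

(1) 0.08568 × 0.1555 × 0.7058 × 83.72 = 0.78726
(2) 0.0824 × 0.9024 × 9.026 × 1.305 = 0.87585
(3) 0.09587 × 6.363 × 0.4391 × 3.322 = 0.88983
(4) 2.732 × 2.206 × 10.91 × 0.01466 = 0.96393
Highest is cycle (4) at 0.9639 (≤1, no arbitrage).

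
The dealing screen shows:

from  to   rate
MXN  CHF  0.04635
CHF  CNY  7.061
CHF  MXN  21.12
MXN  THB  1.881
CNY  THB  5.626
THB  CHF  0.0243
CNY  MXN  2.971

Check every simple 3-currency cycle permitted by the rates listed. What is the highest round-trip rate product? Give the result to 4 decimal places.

0.9723

CHF→CNY→MXN→CHF: 7.061 × 2.971 × 0.04635 = 0.97234
CHF→MXN→THB→CHF: 21.12 × 1.881 × 0.0243 = 0.96536
CHF→CNY→THB→CHF: 7.061 × 5.626 × 0.0243 = 0.96532
Maximum is CHF→CNY→MXN→CHF at 0.9723; no arbitrage — every cycle loses value.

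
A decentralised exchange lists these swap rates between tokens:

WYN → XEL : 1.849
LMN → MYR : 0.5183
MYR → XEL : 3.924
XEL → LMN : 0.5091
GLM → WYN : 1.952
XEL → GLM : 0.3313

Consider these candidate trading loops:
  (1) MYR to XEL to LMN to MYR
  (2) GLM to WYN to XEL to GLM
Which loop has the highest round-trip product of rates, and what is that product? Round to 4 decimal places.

1.1957

(1) 3.924 × 0.5091 × 0.5183 = 1.03541
(2) 1.952 × 1.849 × 0.3313 = 1.19574
Highest is cycle (2) at 1.1957 (>1, arbitrage).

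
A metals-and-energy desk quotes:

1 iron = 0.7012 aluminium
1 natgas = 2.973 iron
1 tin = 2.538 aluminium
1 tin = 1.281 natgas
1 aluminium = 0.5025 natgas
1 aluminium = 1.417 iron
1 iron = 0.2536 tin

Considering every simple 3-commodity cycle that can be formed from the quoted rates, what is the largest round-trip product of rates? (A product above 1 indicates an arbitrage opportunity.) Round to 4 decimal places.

1.0475

natgas→iron→aluminium→natgas: 2.973 × 0.7012 × 0.5025 = 1.04755
tin→natgas→iron→tin: 1.281 × 2.973 × 0.2536 = 0.96581
tin→aluminium→iron→tin: 2.538 × 1.417 × 0.2536 = 0.91203
Maximum is natgas→iron→aluminium→natgas at 1.0475; arbitrage exists.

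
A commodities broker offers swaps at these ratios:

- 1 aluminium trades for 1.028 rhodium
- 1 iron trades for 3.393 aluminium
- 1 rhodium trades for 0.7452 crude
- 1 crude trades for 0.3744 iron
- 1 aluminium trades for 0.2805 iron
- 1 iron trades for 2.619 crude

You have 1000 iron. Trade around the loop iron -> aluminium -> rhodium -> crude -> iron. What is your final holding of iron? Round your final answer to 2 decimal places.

1000 iron × 3.393 = 3393 aluminium
3393 aluminium × 1.028 = 3488.004 rhodium
3488.004 rhodium × 0.7452 = 2599.2605808 crude
2599.2605808 crude × 0.3744 = 973.16316145152 iron

973.16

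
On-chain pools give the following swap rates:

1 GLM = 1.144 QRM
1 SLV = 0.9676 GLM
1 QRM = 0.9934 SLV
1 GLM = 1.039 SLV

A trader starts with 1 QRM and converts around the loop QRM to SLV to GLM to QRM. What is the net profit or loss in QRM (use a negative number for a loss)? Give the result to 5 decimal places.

0.09963

1 QRM × 0.9934 = 0.9934 SLV
0.9934 SLV × 0.9676 = 0.96121384 GLM
0.96121384 GLM × 1.144 = 1.09962863296 QRM
Net change: 1.09962863296 − 1 = 0.09962863296 QRM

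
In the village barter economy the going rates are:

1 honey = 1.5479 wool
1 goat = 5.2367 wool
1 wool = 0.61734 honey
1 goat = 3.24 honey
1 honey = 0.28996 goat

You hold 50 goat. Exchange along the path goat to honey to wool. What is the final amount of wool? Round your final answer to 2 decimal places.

250.76

50 goat × 3.24 = 162 honey
162 honey × 1.5479 = 250.7598 wool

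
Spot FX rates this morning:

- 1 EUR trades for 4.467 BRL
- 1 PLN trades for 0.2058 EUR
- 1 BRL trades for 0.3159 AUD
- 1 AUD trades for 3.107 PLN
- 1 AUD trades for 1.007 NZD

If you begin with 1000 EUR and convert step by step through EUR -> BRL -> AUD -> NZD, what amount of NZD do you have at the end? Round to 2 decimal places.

1421.00

1000 EUR × 4.467 = 4467 BRL
4467 BRL × 0.3159 = 1411.1253 AUD
1411.1253 AUD × 1.007 = 1421.0031771 NZD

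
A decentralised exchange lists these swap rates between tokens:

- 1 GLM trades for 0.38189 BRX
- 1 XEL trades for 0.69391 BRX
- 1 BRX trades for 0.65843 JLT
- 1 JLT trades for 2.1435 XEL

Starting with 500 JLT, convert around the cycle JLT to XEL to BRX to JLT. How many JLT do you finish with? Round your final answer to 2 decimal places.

500 JLT × 2.1435 = 1071.75 XEL
1071.75 XEL × 0.69391 = 743.6980425 BRX
743.6980425 BRX × 0.65843 = 489.673102123275 JLT

489.67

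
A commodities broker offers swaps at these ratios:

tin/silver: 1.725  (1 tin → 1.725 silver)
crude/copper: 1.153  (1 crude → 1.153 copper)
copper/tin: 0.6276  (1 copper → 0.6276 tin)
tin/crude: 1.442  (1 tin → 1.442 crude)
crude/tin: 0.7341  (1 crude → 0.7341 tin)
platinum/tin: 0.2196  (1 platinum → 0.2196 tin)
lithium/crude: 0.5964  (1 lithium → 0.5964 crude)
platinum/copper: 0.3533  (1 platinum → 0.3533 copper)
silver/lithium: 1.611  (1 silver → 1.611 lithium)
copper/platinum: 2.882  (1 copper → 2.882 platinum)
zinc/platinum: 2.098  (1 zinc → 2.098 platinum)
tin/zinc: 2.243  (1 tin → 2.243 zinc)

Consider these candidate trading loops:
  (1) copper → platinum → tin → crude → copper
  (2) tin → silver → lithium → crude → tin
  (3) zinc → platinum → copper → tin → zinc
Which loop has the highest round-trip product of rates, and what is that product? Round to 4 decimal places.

(1) 2.882 × 0.2196 × 1.442 × 1.153 = 1.05225
(2) 1.725 × 1.611 × 0.5964 × 0.7341 = 1.21668
(3) 2.098 × 0.3533 × 0.6276 × 2.243 = 1.04343
Highest is cycle (2) at 1.2167 (>1, arbitrage).

1.2167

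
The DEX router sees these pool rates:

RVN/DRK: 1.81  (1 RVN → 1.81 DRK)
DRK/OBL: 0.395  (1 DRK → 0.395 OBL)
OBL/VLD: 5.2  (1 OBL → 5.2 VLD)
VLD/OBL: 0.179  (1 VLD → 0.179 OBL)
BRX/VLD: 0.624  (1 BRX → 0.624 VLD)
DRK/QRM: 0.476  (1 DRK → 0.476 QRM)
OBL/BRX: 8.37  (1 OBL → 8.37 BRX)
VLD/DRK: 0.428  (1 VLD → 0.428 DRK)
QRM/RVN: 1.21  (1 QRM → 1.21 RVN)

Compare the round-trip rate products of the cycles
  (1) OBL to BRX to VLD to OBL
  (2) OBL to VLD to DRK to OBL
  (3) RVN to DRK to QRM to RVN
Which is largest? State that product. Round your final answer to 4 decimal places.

1.0425

(1) 8.37 × 0.624 × 0.179 = 0.93490
(2) 5.2 × 0.428 × 0.395 = 0.87911
(3) 1.81 × 0.476 × 1.21 = 1.04249
Highest is cycle (3) at 1.0425 (>1, arbitrage).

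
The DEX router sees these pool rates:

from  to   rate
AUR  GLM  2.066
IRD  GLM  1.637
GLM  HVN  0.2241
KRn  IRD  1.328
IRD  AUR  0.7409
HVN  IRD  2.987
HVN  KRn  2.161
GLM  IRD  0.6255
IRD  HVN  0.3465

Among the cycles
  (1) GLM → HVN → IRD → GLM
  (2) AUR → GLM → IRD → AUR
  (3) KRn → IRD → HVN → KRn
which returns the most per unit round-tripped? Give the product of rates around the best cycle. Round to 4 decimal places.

1.0958

(1) 0.2241 × 2.987 × 1.637 = 1.09579
(2) 2.066 × 0.6255 × 0.7409 = 0.95745
(3) 1.328 × 0.3465 × 2.161 = 0.99439
Highest is cycle (1) at 1.0958 (>1, arbitrage).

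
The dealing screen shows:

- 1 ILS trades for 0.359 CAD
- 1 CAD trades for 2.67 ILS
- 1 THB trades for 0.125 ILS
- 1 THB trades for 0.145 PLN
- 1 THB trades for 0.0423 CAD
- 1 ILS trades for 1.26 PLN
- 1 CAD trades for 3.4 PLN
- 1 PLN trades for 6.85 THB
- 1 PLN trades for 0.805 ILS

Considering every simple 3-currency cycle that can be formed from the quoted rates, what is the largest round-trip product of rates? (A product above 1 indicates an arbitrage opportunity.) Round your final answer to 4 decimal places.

1.0789

PLN→THB→ILS→PLN: 6.85 × 0.125 × 1.26 = 1.07888
PLN→THB→CAD→PLN: 6.85 × 0.0423 × 3.4 = 0.98517
PLN→ILS→CAD→PLN: 0.805 × 0.359 × 3.4 = 0.98258
Maximum is PLN→THB→ILS→PLN at 1.0789; arbitrage exists.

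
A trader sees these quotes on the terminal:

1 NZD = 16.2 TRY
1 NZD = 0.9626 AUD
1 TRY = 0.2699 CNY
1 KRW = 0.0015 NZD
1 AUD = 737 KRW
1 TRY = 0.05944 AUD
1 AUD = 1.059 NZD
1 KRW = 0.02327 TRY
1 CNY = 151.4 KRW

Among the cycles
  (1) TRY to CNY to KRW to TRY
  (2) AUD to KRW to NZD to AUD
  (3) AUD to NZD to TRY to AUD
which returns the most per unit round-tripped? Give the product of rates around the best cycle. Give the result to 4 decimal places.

1.0642

(1) 0.2699 × 151.4 × 0.02327 = 0.95088
(2) 737 × 0.0015 × 0.9626 = 1.06415
(3) 1.059 × 16.2 × 0.05944 = 1.01974
Highest is cycle (2) at 1.0642 (>1, arbitrage).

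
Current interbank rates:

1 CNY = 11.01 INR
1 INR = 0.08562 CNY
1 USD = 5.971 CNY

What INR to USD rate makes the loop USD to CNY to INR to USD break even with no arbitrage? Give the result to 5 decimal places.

Known legs of the cycle: 5.971 × 11.01 = 65.74071
For no arbitrage the full-cycle product must be 1, so the missing rate is 1 / 65.74071 ≈ 0.0152113.

0.01521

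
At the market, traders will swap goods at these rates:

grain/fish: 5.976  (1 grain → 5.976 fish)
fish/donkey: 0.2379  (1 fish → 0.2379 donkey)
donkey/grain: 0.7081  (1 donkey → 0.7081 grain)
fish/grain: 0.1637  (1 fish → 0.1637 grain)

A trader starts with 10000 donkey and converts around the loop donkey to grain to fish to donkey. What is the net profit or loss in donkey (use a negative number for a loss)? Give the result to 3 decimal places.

10000 donkey × 0.7081 = 7081 grain
7081 grain × 5.976 = 42316.056 fish
42316.056 fish × 0.2379 = 10066.9897224 donkey
Net change: 10066.9897224 − 10000 = 66.9897224 donkey

66.990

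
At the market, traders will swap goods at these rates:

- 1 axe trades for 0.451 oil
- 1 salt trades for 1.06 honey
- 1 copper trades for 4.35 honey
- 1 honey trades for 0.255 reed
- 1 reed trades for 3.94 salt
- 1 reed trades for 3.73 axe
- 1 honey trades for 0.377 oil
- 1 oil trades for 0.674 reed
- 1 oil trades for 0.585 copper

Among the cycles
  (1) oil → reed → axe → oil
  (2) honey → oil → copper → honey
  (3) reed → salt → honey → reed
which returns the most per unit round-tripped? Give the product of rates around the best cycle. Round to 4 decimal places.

(1) 0.674 × 3.73 × 0.451 = 1.13382
(2) 0.377 × 0.585 × 4.35 = 0.95937
(3) 3.94 × 1.06 × 0.255 = 1.06498
Highest is cycle (1) at 1.1338 (>1, arbitrage).

1.1338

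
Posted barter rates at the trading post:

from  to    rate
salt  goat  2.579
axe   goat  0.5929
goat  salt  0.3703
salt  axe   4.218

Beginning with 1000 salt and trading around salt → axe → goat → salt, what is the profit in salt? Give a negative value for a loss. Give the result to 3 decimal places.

1000 salt × 4.218 = 4218 axe
4218 axe × 0.5929 = 2500.8522 goat
2500.8522 goat × 0.3703 = 926.06556966 salt
Net change: 926.06556966 − 1000 = -73.93443034 salt

-73.934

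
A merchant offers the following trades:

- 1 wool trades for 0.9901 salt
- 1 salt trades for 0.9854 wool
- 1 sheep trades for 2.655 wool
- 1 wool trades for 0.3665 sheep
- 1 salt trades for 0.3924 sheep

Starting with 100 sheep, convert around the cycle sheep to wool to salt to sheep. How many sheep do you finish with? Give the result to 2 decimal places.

103.15

100 sheep × 2.655 = 265.5 wool
265.5 wool × 0.9901 = 262.87155 salt
262.87155 salt × 0.3924 = 103.15079622 sheep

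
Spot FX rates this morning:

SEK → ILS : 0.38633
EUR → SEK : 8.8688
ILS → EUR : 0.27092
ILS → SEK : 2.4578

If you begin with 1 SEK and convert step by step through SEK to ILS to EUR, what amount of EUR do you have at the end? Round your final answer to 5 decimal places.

1 SEK × 0.38633 = 0.38633 ILS
0.38633 ILS × 0.27092 = 0.1046645236 EUR

0.10466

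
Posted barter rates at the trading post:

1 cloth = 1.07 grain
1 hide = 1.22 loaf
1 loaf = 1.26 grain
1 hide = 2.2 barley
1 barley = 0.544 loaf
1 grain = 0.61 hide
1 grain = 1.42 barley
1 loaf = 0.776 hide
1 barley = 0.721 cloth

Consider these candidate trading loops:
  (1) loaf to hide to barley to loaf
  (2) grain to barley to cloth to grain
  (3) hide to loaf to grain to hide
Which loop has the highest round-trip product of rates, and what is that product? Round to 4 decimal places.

1.0955

(1) 0.776 × 2.2 × 0.544 = 0.92872
(2) 1.42 × 0.721 × 1.07 = 1.09549
(3) 1.22 × 1.26 × 0.61 = 0.93769
Highest is cycle (2) at 1.0955 (>1, arbitrage).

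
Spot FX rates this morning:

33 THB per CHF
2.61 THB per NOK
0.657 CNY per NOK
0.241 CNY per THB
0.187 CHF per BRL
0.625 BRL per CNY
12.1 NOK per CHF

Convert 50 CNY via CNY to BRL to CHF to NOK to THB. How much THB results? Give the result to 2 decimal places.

50 CNY × 0.625 = 31.25 BRL
31.25 BRL × 0.187 = 5.84375 CHF
5.84375 CHF × 12.1 = 70.709375 NOK
70.709375 NOK × 2.61 = 184.55146875 THB

184.55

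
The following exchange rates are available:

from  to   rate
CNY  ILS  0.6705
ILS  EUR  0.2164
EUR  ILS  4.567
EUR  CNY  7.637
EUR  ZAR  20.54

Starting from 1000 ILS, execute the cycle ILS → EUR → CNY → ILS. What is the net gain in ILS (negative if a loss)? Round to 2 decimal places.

1000 ILS × 0.2164 = 216.4 EUR
216.4 EUR × 7.637 = 1652.6468 CNY
1652.6468 CNY × 0.6705 = 1108.0996794 ILS
Net change: 1108.0996794 − 1000 = 108.0996794 ILS

108.10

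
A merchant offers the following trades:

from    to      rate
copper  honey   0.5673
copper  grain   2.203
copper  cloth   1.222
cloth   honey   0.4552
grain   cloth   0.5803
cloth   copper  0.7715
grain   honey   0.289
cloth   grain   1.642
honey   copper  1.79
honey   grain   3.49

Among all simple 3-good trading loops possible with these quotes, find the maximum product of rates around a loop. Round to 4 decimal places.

1.1396

copper→grain→honey→copper: 2.203 × 0.289 × 1.79 = 1.13963
copper→cloth→honey→copper: 1.222 × 0.4552 × 1.79 = 0.99570
copper→grain→cloth→copper: 2.203 × 0.5803 × 0.7715 = 0.98629
honey→grain→cloth→honey: 3.49 × 0.5803 × 0.4552 = 0.92189
Maximum is copper→grain→honey→copper at 1.1396; arbitrage exists.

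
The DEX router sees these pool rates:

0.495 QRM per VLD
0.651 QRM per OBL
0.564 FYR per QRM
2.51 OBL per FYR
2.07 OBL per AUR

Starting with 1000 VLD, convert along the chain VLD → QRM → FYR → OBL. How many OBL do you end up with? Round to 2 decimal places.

1000 VLD × 0.495 = 495 QRM
495 QRM × 0.564 = 279.18 FYR
279.18 FYR × 2.51 = 700.7418 OBL

700.74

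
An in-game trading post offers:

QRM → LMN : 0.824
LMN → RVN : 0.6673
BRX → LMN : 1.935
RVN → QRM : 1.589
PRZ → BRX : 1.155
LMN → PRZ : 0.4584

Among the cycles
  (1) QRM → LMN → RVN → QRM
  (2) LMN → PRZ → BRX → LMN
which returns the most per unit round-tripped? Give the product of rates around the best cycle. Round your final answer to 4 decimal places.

1.0245

(1) 0.824 × 0.6673 × 1.589 = 0.87372
(2) 0.4584 × 1.155 × 1.935 = 1.02449
Highest is cycle (2) at 1.0245 (>1, arbitrage).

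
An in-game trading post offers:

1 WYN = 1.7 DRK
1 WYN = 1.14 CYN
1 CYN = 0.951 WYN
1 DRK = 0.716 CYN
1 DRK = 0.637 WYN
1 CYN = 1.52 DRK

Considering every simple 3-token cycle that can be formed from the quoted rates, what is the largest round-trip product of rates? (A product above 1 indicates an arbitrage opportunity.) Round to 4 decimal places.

1.1576

WYN→DRK→CYN→WYN: 1.7 × 0.716 × 0.951 = 1.15756
WYN→CYN→DRK→WYN: 1.14 × 1.52 × 0.637 = 1.10379
Maximum is WYN→DRK→CYN→WYN at 1.1576; arbitrage exists.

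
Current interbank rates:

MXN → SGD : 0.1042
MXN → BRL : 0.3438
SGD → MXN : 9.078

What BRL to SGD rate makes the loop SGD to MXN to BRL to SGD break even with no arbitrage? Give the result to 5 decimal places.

Known legs of the cycle: 9.078 × 0.3438 = 3.1210164
For no arbitrage the full-cycle product must be 1, so the missing rate is 1 / 3.1210164 ≈ 0.3204084.

0.32041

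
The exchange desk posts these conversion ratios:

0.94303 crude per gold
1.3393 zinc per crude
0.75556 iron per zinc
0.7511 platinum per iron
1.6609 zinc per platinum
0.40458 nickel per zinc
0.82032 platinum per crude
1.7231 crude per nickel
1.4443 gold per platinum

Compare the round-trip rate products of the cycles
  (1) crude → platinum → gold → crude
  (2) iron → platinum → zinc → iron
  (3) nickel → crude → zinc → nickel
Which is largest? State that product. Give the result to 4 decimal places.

1.1173

(1) 0.82032 × 1.4443 × 0.94303 = 1.11729
(2) 0.7511 × 1.6609 × 0.75556 = 0.94256
(3) 1.7231 × 1.3393 × 0.40458 = 0.93367
Highest is cycle (1) at 1.1173 (>1, arbitrage).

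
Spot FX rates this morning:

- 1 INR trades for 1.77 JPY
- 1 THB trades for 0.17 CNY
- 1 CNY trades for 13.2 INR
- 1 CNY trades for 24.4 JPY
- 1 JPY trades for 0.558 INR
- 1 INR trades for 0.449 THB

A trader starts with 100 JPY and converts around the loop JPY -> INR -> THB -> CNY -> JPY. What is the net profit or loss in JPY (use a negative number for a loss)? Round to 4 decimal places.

100 JPY × 0.558 = 55.8 INR
55.8 INR × 0.449 = 25.0542 THB
25.0542 THB × 0.17 = 4.259214 CNY
4.259214 CNY × 24.4 = 103.9248216 JPY
Net change: 103.9248216 − 100 = 3.9248216 JPY

3.9248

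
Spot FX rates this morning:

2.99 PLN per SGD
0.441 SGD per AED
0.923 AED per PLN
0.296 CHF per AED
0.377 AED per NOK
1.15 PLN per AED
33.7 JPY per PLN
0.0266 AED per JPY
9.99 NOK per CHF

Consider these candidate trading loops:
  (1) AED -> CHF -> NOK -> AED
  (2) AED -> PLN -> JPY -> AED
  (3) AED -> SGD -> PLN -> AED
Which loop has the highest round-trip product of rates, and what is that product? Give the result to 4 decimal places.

(1) 0.296 × 9.99 × 0.377 = 1.11480
(2) 1.15 × 33.7 × 0.0266 = 1.03088
(3) 0.441 × 2.99 × 0.923 = 1.21706
Highest is cycle (3) at 1.2171 (>1, arbitrage).

1.2171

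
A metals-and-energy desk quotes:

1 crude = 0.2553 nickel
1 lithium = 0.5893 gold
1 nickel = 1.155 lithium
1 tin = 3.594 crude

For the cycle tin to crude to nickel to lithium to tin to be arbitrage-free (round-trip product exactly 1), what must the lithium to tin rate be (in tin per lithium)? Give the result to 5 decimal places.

0.94360

Known legs of the cycle: 3.594 × 0.2553 × 1.155 = 1.059768171
For no arbitrage the full-cycle product must be 1, so the missing rate is 1 / 1.059768171 ≈ 0.9436026.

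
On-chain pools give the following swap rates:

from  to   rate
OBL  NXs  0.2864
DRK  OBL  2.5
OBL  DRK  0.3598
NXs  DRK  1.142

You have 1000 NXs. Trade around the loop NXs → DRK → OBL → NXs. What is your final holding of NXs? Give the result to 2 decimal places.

817.67

1000 NXs × 1.142 = 1142 DRK
1142 DRK × 2.5 = 2855 OBL
2855 OBL × 0.2864 = 817.672 NXs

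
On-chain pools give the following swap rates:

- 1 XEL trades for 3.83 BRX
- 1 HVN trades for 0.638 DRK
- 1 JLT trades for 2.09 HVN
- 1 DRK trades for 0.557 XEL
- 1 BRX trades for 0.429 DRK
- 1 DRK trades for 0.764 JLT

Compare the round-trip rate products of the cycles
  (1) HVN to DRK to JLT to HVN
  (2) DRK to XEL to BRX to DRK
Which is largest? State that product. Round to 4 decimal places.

(1) 0.638 × 0.764 × 2.09 = 1.01873
(2) 0.557 × 3.83 × 0.429 = 0.91519
Highest is cycle (1) at 1.0187 (>1, arbitrage).

1.0187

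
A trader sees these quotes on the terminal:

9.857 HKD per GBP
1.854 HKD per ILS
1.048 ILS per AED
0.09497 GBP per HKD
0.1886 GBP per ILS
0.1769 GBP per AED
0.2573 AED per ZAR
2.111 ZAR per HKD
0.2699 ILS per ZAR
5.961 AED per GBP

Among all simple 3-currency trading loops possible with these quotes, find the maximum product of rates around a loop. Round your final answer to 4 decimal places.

ILS→GBP→AED→ILS: 0.1886 × 5.961 × 1.048 = 1.17821
ILS→HKD→ZAR→ILS: 1.854 × 2.111 × 0.2699 = 1.05633
Maximum is ILS→GBP→AED→ILS at 1.1782; arbitrage exists.

1.1782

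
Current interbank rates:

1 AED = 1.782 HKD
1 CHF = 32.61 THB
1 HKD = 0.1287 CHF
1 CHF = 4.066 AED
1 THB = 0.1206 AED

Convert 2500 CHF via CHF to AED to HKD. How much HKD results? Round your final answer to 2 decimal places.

2500 CHF × 4.066 = 10165 AED
10165 AED × 1.782 = 18114.03 HKD

18114.03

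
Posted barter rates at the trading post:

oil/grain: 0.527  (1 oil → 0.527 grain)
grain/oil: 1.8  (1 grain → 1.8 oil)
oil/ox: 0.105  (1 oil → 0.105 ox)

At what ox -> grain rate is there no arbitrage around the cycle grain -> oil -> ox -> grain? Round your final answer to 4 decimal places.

Known legs of the cycle: 1.8 × 0.105 = 0.189
For no arbitrage the full-cycle product must be 1, so the missing rate is 1 / 0.189 ≈ 5.291005.

5.2910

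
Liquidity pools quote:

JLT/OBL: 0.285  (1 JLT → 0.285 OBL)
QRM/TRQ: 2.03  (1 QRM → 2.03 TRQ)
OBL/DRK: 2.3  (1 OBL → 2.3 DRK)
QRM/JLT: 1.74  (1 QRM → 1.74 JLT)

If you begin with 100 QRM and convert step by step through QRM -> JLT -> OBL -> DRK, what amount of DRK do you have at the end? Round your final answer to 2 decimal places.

114.06

100 QRM × 1.74 = 174 JLT
174 JLT × 0.285 = 49.59 OBL
49.59 OBL × 2.3 = 114.057 DRK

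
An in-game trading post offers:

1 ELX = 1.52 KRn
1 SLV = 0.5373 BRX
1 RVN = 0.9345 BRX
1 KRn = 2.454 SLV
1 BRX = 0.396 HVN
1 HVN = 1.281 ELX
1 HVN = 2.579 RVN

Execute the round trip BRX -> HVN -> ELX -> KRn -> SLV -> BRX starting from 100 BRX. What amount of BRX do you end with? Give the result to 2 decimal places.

100 BRX × 0.396 = 39.6 HVN
39.6 HVN × 1.281 = 50.7276 ELX
50.7276 ELX × 1.52 = 77.105952 KRn
77.105952 KRn × 2.454 = 189.218006208 SLV
189.218006208 SLV × 0.5373 = 101.6668347355584 BRX

101.67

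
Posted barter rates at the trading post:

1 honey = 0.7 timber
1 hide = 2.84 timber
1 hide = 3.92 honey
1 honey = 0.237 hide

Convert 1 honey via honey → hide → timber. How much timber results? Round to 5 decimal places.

1 honey × 0.237 = 0.237 hide
0.237 hide × 2.84 = 0.67308 timber

0.67308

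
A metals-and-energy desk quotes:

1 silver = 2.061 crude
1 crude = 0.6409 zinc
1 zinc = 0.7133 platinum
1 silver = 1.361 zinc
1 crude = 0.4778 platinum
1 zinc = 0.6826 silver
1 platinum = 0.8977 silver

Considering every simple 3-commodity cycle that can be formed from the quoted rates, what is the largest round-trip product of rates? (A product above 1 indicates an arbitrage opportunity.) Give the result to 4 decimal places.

0.9016

crude→zinc→silver→crude: 0.6409 × 0.6826 × 2.061 = 0.90164
crude→platinum→silver→crude: 0.4778 × 0.8977 × 2.061 = 0.88401
silver→zinc→platinum→silver: 1.361 × 0.7133 × 0.8977 = 0.87149
Maximum is crude→zinc→silver→crude at 0.9016; no arbitrage — every cycle loses value.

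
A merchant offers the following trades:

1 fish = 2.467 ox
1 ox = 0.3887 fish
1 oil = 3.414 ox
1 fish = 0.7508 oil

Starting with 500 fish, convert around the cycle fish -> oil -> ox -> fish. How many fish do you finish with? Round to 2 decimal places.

498.16

500 fish × 0.7508 = 375.4 oil
375.4 oil × 3.414 = 1281.6156 ox
1281.6156 ox × 0.3887 = 498.16398372 fish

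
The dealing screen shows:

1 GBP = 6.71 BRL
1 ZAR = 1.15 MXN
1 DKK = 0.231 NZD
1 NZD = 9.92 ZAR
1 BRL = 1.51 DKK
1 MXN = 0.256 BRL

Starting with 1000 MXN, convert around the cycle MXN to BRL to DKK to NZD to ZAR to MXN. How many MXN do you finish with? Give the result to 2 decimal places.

1000 MXN × 0.256 = 256 BRL
256 BRL × 1.51 = 386.56 DKK
386.56 DKK × 0.231 = 89.29536 NZD
89.29536 NZD × 9.92 = 885.8099712 ZAR
885.8099712 ZAR × 1.15 = 1018.68146688 MXN

1018.68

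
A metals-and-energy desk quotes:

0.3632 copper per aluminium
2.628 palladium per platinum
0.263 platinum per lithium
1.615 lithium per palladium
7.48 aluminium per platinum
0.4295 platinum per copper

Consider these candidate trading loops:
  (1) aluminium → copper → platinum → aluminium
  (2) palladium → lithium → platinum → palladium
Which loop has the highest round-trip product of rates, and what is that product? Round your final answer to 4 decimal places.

1.1668

(1) 0.3632 × 0.4295 × 7.48 = 1.16684
(2) 1.615 × 0.263 × 2.628 = 1.11623
Highest is cycle (1) at 1.1668 (>1, arbitrage).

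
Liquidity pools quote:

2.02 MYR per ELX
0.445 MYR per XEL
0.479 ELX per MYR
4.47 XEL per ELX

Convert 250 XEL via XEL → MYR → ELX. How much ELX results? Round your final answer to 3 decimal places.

53.289

250 XEL × 0.445 = 111.25 MYR
111.25 MYR × 0.479 = 53.28875 ELX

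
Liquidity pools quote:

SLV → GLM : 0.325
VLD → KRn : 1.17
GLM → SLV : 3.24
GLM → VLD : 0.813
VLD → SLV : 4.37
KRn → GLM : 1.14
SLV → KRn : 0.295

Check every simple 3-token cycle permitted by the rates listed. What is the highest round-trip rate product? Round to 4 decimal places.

1.1547

VLD→SLV→GLM→VLD: 4.37 × 0.325 × 0.813 = 1.15466
KRn→GLM→SLV→KRn: 1.14 × 3.24 × 0.295 = 1.08961
VLD→KRn→GLM→VLD: 1.17 × 1.14 × 0.813 = 1.08438
Maximum is VLD→SLV→GLM→VLD at 1.1547; arbitrage exists.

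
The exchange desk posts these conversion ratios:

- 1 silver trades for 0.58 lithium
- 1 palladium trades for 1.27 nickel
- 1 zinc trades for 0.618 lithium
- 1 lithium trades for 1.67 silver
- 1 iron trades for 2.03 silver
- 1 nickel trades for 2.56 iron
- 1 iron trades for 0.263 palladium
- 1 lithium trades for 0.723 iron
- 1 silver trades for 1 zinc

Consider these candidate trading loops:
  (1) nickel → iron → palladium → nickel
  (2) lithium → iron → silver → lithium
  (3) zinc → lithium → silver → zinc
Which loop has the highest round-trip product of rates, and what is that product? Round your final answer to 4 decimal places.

1.0321

(1) 2.56 × 0.263 × 1.27 = 0.85507
(2) 0.723 × 2.03 × 0.58 = 0.85126
(3) 0.618 × 1.67 × 1 = 1.03206
Highest is cycle (3) at 1.0321 (>1, arbitrage).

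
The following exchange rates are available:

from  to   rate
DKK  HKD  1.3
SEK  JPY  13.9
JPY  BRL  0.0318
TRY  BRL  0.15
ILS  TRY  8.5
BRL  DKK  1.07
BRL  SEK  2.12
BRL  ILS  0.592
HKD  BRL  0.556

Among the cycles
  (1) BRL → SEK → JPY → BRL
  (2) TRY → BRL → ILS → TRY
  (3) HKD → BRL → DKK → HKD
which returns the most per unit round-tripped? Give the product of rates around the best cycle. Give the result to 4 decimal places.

(1) 2.12 × 13.9 × 0.0318 = 0.93708
(2) 0.15 × 0.592 × 8.5 = 0.75480
(3) 0.556 × 1.07 × 1.3 = 0.77340
Highest is cycle (1) at 0.9371 (≤1, no arbitrage).

0.9371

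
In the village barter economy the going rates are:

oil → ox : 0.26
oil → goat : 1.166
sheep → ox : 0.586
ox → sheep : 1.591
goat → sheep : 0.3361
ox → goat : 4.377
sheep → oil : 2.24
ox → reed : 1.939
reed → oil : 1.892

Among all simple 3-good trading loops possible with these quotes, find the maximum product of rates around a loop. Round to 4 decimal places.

ox→reed→oil→ox: 1.939 × 1.892 × 0.26 = 0.95383
sheep→oil→ox→sheep: 2.24 × 0.26 × 1.591 = 0.92660
sheep→oil→goat→sheep: 2.24 × 1.166 × 0.3361 = 0.87784
sheep→ox→goat→sheep: 0.586 × 4.377 × 0.3361 = 0.86207
Maximum is ox→reed→oil→ox at 0.9538; no arbitrage — every cycle loses value.

0.9538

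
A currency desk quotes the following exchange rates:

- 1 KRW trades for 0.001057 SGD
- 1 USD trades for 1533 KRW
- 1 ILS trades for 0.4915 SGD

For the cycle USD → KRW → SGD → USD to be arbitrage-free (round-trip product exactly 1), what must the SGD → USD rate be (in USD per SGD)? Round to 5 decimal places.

0.61714

Known legs of the cycle: 1533 × 0.001057 = 1.620381
For no arbitrage the full-cycle product must be 1, so the missing rate is 1 / 1.620381 ≈ 0.6171388.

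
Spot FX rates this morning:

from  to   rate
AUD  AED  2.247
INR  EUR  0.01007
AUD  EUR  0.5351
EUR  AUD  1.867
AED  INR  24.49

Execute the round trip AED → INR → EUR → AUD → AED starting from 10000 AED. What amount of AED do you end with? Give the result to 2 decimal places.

10345.84

10000 AED × 24.49 = 244900 INR
244900 INR × 0.01007 = 2466.143 EUR
2466.143 EUR × 1.867 = 4604.288981 AUD
4604.288981 AUD × 2.247 = 10345.837340307 AED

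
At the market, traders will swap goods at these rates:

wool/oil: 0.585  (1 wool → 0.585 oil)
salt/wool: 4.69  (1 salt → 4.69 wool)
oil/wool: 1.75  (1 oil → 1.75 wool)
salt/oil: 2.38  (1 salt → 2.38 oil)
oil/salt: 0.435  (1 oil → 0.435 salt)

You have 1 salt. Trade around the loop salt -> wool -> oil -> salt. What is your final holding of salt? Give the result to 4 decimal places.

1 salt × 4.69 = 4.69 wool
4.69 wool × 0.585 = 2.74365 oil
2.74365 oil × 0.435 = 1.19348775 salt

1.1935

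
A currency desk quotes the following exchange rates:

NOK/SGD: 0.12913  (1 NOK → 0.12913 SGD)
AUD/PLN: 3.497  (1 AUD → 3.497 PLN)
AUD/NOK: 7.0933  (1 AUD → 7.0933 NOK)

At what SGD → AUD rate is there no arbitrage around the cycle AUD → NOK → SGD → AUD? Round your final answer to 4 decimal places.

1.0918

Known legs of the cycle: 7.0933 × 0.12913 = 0.915957829
For no arbitrage the full-cycle product must be 1, so the missing rate is 1 / 0.915957829 ≈ 1.091753.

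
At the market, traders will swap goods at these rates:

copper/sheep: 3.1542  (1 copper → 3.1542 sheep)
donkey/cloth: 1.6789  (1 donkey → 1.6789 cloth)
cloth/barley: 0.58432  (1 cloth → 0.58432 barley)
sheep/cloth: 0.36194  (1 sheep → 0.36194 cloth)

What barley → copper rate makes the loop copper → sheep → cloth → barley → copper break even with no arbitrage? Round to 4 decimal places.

1.4991

Known legs of the cycle: 3.1542 × 0.36194 × 0.58432 = 0.66707791239936
For no arbitrage the full-cycle product must be 1, so the missing rate is 1 / 0.66707791239936 ≈ 1.499075.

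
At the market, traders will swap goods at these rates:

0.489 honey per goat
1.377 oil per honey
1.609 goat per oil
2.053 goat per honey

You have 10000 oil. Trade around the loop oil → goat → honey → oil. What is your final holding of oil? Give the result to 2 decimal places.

10834.25

10000 oil × 1.609 = 16090 goat
16090 goat × 0.489 = 7868.01 honey
7868.01 honey × 1.377 = 10834.24977 oil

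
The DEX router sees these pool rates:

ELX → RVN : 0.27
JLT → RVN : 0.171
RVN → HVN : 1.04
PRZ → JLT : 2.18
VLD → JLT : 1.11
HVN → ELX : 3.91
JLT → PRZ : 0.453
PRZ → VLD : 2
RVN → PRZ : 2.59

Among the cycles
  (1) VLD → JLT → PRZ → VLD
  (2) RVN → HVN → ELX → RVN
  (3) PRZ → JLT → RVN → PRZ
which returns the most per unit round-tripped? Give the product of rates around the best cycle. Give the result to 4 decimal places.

(1) 1.11 × 0.453 × 2 = 1.00566
(2) 1.04 × 3.91 × 0.27 = 1.09793
(3) 2.18 × 0.171 × 2.59 = 0.96550
Highest is cycle (2) at 1.0979 (>1, arbitrage).

1.0979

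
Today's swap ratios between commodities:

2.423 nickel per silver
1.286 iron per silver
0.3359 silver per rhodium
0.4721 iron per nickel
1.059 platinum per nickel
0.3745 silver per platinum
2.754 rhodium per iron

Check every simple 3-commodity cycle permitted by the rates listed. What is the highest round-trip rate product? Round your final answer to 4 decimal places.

iron→rhodium→silver→iron: 2.754 × 0.3359 × 1.286 = 1.18964
nickel→platinum→silver→nickel: 1.059 × 0.3745 × 2.423 = 0.96095
Maximum is iron→rhodium→silver→iron at 1.1896; arbitrage exists.

1.1896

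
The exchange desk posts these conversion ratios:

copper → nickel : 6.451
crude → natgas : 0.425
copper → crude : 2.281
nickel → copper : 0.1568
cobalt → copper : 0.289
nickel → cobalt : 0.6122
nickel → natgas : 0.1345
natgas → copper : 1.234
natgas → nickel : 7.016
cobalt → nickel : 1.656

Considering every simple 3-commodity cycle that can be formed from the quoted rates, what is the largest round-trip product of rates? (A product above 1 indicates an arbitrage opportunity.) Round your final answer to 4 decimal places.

copper→crude→natgas→copper: 2.281 × 0.425 × 1.234 = 1.19627
copper→nickel→cobalt→copper: 6.451 × 0.6122 × 0.289 = 1.14135
copper→nickel→natgas→copper: 6.451 × 0.1345 × 1.234 = 1.07069
Maximum is copper→crude→natgas→copper at 1.1963; arbitrage exists.

1.1963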